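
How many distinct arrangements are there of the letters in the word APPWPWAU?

1680

The 8 letters of APPWPWAU have repeats: A appearing twice, P appearing 3 times, and W appearing twice.
Dividing 8! = 40320 by 3!·2!·2! = 24 for the repeated letters gives 1680.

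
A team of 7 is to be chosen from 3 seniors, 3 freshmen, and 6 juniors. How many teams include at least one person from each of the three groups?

720

With no constraint there are C(12,7) = 792 possible selections.
Selections missing a whole group: no seniors → C(9,7) = 36; no freshmen → C(9,7) = 36; no juniors → C(6,7) = 0.
Add back selections omitting two groups (i.e. drawn from a single group): C(3,7) + C(3,7) + C(6,7) = 0.
By inclusion–exclusion: 792 − 72 + 0 = 720.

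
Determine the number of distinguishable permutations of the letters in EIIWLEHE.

The 8 letters of EIIWLEHE have repeats: E appearing 3 times and I appearing twice.
So there are 8! / (3!·2!) = 3360 distinguishable arrangements.

3360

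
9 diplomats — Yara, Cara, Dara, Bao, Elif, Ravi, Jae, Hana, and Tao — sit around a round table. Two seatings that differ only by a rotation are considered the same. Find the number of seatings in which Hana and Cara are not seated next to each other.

30240

Without the restriction there are (8)! = 40320 seatings.
Those with Hana next to Cara: fuse the pair into one unit and seat 8 units around a circle — 2·(7)! = 10080.
Subtracting, 40320 − 10080 = 30240.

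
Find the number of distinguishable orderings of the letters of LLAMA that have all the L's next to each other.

12

Treat the 2 copies of L as a single block. The multiset to arrange is then {LL, A, A, M}, 4 items in all.
That gives (4)!/(2!) = 12 arrangements.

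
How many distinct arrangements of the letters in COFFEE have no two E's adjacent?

Total arrangements of COFFEE: 6!/(2!·2!) = 180.
If the two E's are adjacent, glue them into one block, leaving 5 items to arrange: (5)!/(2!) = 60 ways.
Hence 180 − 60 = 120.

120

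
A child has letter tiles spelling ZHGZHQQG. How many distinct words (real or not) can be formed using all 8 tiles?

2520

The 8 letters of ZHGZHQQG have repeats: G appearing twice, H appearing twice, Q appearing twice, and Z appearing twice.
So there are 8! / (2!·2!·2!·2!) = 2520 distinguishable arrangements.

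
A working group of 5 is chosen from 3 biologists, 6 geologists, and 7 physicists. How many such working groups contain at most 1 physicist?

Split by how many physicists are chosen (0 through 1).
Sum: C(7,0)·C(9,5) + C(7,1)·C(9,4) = 126 + 882 = 1008.

1008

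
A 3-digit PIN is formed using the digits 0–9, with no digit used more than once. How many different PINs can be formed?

720

This is a permutation of 3 out of 10: P(10,3) = 10!/7!.
That product is 10 × 9 × 8 = 720.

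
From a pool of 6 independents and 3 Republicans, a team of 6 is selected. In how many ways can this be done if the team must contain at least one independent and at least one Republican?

Unrestricted: C(9,6) = 84 ways to pick any 6 of the 9.
Subtract selections that omit an entire group: no independents → C(3,6) = 0; no Republicans → C(6,6) = 1.
Both groups omitted at once is impossible, so 84 − 1 = 83.

83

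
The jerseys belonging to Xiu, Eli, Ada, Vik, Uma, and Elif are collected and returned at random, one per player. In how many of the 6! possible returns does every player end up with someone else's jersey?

265

This is the derangement count D_6: permutations of 6 items with no fixed point.
By inclusion–exclusion this is Σ_{j=0}^{6} (−1)^j C(6,j)·(6−j)!.
Computing: 720 − 720 + 360 − 120 + 30 − 6 + 1 = 265.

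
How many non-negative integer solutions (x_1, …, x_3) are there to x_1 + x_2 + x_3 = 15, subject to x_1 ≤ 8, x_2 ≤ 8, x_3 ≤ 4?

20

By stars and bars, unrestricted non-negative solutions to x_1+…+x_3 = 15 number C(15+2,2) = 136.
Subtract solutions that violate a single cap (substitute x_i' = x_i − (cap_i+1)): x_1 ≥ 9 gives C(8,2) = 28; x_2 ≥ 9 gives C(8,2) = 28; x_3 ≥ 5 gives C(12,2) = 66. Together 122.
Add back pairs where two caps are both exceeded: 0 + 3 + 3 = 6.
By inclusion–exclusion the count is 136 − 122 + 6 = 20.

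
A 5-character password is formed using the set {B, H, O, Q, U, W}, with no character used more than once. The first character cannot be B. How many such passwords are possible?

600

The first character has 6−1 = 5 choices (anything except B).
The remaining 4 characters are filled from the other 5 symbols without repetition: 5 × 4 × 3 × 2 = 120.
Total: 5 × 120 = 600.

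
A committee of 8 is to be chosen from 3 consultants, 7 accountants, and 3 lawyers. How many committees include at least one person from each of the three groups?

1197

Total 8-person selections from all 13: C(13,8) = 1287.
Selections missing a whole group: no consultants → C(10,8) = 45; no accountants → C(6,8) = 0; no lawyers → C(10,8) = 45.
Add back selections omitting two groups (i.e. drawn from a single group): C(3,8) + C(7,8) + C(3,8) = 0.
By inclusion–exclusion: 1287 − 90 + 0 = 1197.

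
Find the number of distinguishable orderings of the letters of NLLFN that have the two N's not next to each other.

18

There are 5!/(2!·2!) = 30 arrangements of NLLFN in total.
If the two N's are adjacent, glue them into one block, leaving 4 items to arrange: (4)!/(2!) = 12 ways.
Hence 30 − 12 = 18.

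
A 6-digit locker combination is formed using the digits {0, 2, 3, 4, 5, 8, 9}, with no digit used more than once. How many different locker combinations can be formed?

5040

This is a permutation of 6 out of 7: P(7,6) = 7!/1!.
That product is 7 × 6 × 5 × 4 × 3 × 2 = 5040.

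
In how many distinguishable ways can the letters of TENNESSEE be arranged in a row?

3780

Letter multiplicities in TENNESSEE: E×4, N×2, S×2, T×1.
Dividing 9! = 362880 by 4!·2!·2! = 96 for the repeated letters gives 3780.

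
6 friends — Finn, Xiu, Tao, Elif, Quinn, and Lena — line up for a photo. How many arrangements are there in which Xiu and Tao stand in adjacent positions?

240

Place the 4 others and the Xiu-Tao pair as 5 objects in a line; the pair has 2 internal arrangements.
That gives 2 × 5! = 2 × 120 = 240.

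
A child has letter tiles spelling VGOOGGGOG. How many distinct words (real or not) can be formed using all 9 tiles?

504

VGOOGGGOG has 9 letters with G appearing 5 times and O appearing 3 times.
Dividing 9! = 362880 by 5!·3! = 720 for the repeated letters gives 504.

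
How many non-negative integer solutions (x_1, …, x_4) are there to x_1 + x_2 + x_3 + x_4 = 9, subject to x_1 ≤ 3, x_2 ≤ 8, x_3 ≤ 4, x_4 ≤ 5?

Without the upper bounds there are C(12,3) = 220 ways to split 9 among 4 variables.
Subtract solutions that violate a single cap (substitute x_i' = x_i − (cap_i+1)): x_1 ≥ 4 gives C(8,3) = 56; x_2 ≥ 9 gives C(3,3) = 1; x_3 ≥ 5 gives C(7,3) = 35; x_4 ≥ 6 gives C(6,3) = 20. Together 112.
Add back pairs where two caps are both exceeded: 0 + 1 + 0 + 0 + 0 + 0 = 1.
By inclusion–exclusion the count is 220 − 112 + 1 = 109.

109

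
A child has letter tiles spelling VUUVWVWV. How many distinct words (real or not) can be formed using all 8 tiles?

420

Letter multiplicities in VUUVWVWV: U×2, V×4, W×2.
Dividing 8! = 40320 by 4!·2!·2! = 96 for the repeated letters gives 420.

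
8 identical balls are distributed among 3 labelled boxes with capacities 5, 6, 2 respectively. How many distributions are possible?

15

Without the upper bounds there are C(10,2) = 45 ways to split 8 among 3 boxes.
Subtract solutions that violate a single cap (substitute x_i' = x_i − (cap_i+1)): x_1 ≥ 6 gives C(4,2) = 6; x_2 ≥ 7 gives C(3,2) = 3; x_3 ≥ 3 gives C(7,2) = 21. Together 30.
No two caps can be exceeded simultaneously, so the pair terms are all 0.
By inclusion–exclusion the count is 45 − 30 + 0 = 15.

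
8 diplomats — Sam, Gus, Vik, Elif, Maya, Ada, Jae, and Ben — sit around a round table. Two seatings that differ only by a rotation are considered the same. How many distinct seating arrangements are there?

Fix one person's seat to break rotational symmetry; the remaining 7 people can be arranged in (7)! = 5040 ways.

5040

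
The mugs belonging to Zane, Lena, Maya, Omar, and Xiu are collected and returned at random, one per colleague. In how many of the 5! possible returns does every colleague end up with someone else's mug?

Let Aᵢ be the assignments in which colleague i gets their own mug. We want the size of the complement of A₁∪…∪A_5.
By inclusion–exclusion this is Σ_{j=0}^{5} (−1)^j C(5,j)·(5−j)!.
Computing: 120 − 120 + 60 − 20 + 5 − 1 = 44.

44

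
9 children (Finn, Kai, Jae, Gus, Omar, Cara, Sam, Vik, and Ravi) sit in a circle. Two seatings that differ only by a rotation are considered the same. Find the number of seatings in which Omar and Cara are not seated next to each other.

All circular seatings of 9 people number (8)! = 40320.
Those with Omar next to Cara: fuse the pair into one unit and seat 8 units around a circle — 2·(7)! = 10080.
Subtracting, 40320 − 10080 = 30240.

30240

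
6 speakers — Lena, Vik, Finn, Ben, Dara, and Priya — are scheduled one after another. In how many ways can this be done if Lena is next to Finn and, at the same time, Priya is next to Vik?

Treat {Lena,Finn} as one block (2 orders) and {Priya,Vik} as another (2 orders).
That leaves 4 units to arrange: 2 × 2 × 4! = 4 × 24 = 96.

96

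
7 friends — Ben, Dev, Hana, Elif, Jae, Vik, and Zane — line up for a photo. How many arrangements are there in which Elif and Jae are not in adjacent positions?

3600

There are 7! = 5040 arrangements in all. If Elif and Jae are adjacent, merging them into one block gives 2·(6)! = 1440 arrangements.
So 5040 − 1440 = 3600 arrangements keep them apart.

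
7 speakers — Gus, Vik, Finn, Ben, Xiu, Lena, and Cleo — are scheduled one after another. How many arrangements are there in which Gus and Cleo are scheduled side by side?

Place the 5 others and the Gus-Cleo pair as 6 objects in a line; the pair has 2 internal arrangements.
That gives 2 × 6! = 2 × 720 = 1440.

1440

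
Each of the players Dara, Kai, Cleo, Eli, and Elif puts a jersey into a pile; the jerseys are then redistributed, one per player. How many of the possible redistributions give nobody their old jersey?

44

Count assignments avoiding every fixed point. For any j of the 5 players fixed to their old jersey, the other 5−j can be arranged in (5−j)! ways.
By inclusion–exclusion this is Σ_{j=0}^{5} (−1)^j C(5,j)·(5−j)!.
Computing: 120 − 120 + 60 − 20 + 5 − 1 = 44.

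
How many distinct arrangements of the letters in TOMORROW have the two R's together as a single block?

840

Treat the 2 copies of R as a single block. The multiset to arrange is then {RR, M, O, O, O, T, W}, 7 items in all.
That gives (7)!/(3!) = 840 arrangements.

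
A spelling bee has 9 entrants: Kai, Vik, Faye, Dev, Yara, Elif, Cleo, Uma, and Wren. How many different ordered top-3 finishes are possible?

There are 9 choices for 1st place, 8 for 2nd, and 7 for 3rd.
That gives 9 × 8 × 7 = 504.

504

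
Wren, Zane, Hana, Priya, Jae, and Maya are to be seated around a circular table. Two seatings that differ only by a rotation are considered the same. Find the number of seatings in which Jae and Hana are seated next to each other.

48

Treat {Jae, Hana} as one unit (2 internal orders) and seat the resulting 5 units around the table: (4)! circular arrangements.
So 2 × (4)! = 2 × 24 = 48.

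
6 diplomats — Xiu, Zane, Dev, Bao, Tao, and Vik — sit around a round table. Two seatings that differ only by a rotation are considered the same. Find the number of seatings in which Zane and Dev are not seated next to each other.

72

Without the restriction there are (5)! = 120 seatings.
Seatings with Zane beside Dev: treat them as a block with 2 internal orders, giving 2 × (4)! = 48.
Subtracting, 120 − 48 = 72.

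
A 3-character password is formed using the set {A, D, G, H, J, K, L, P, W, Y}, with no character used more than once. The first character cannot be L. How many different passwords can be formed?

648

The first character has 10−1 = 9 choices (anything except L).
The remaining 2 characters are filled from the other 9 symbols without repetition: 9 × 8 = 72.
Total: 9 × 72 = 648.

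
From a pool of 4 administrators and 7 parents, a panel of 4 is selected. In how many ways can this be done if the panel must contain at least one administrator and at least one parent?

294

With no constraint there are C(11,4) = 330 possible selections.
Selections missing a whole group: no administrators → C(7,4) = 35; no parents → C(4,4) = 1.
Both groups omitted at once is impossible, so 330 − 36 = 294.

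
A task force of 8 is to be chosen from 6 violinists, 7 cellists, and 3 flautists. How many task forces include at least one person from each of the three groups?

11529

Total 8-person selections from all 16: C(16,8) = 12870.
Subtract selections that omit an entire group: no violinists → C(10,8) = 45; no cellists → C(9,8) = 9; no flautists → C(13,8) = 1287.
Add back selections omitting two groups (i.e. drawn from a single group): C(6,8) + C(7,8) + C(3,8) = 0.
By inclusion–exclusion: 12870 − 1341 + 0 = 11529.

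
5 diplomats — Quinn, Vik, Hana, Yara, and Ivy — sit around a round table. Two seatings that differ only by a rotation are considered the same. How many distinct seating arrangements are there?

24

Around a circle, 5 distinct people have 5!/5 = (4)! = 24 rotationally distinct seatings.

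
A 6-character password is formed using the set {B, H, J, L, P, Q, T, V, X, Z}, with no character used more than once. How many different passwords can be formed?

With no repetition, fill the 6 characters in order: 10 choices, then 9, down to 5.
That product is 10 × 9 × 8 × 7 × 6 × 5 = 151200.

151200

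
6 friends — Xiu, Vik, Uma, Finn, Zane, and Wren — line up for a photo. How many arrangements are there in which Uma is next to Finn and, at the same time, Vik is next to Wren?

Treat {Uma,Finn} as one block (2 orders) and {Vik,Wren} as another (2 orders).
That leaves 4 units to arrange: 2 × 2 × 4! = 4 × 24 = 96.

96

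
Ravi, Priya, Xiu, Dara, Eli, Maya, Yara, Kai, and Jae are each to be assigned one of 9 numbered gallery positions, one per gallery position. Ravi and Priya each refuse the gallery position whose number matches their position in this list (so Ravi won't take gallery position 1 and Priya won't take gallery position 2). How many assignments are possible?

Let Aᵢ (for i ∈ {1, 2}) be the placements that put person i in their forbidden gallery position. Any j of these fix j positions, leaving (9−j)! ways to fill the rest, and there are C(2,j) ways to pick which j.
By inclusion–exclusion, the number of valid placements is Σ_{j=0}^{2} (−1)^j C(2,j)·(9−j)!.
Computing: 362880 − 80640 + 5040 = 287280.

287280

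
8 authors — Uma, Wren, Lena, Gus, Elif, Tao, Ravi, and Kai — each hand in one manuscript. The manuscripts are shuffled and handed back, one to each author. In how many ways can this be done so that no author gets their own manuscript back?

14833

Let Aᵢ be the assignments in which author i gets their own manuscript. We want the size of the complement of A₁∪…∪A_8.
By inclusion–exclusion this is Σ_{j=0}^{8} (−1)^j C(8,j)·(8−j)!.
Computing: 40320 − 40320 + 20160 − 6720 + 1680 − 336 + 56 − 8 + 1 = 14833.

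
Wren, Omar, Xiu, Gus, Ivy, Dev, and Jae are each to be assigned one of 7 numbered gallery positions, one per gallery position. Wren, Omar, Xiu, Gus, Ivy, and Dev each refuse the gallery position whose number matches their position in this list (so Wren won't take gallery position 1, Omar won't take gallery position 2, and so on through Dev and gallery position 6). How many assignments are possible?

Let Aᵢ (for 1 ≤ i ≤ 6) be the placements that put person i in their forbidden gallery position. Any j of these fix j positions, leaving (7−j)! ways to fill the rest, and there are C(6,j) ways to pick which j.
By inclusion–exclusion, the number of valid placements is Σ_{j=0}^{6} (−1)^j C(6,j)·(7−j)!.
Computing: 5040 − 4320 + 1800 − 480 + 90 − 12 + 1 = 2119.

2119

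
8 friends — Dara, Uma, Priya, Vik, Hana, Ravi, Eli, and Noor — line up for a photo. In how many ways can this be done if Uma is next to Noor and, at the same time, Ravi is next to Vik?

2880

Treat {Uma,Noor} as one block (2 orders) and {Ravi,Vik} as another (2 orders).
That leaves 6 units to arrange: 2 × 2 × 6! = 4 × 720 = 2880.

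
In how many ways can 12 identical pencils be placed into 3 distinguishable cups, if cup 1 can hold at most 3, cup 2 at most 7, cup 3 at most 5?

10

Without the upper bounds there are C(14,2) = 91 ways to split 12 among 3 cups.
Subtract solutions that violate a single cap (substitute x_i' = x_i − (cap_i+1)): x_1 ≥ 4 gives C(10,2) = 45; x_2 ≥ 8 gives C(6,2) = 15; x_3 ≥ 6 gives C(8,2) = 28. Together 88.
Add back pairs where two caps are both exceeded: 1 + 6 + 0 = 7.
By inclusion–exclusion the count is 91 − 88 + 7 = 10.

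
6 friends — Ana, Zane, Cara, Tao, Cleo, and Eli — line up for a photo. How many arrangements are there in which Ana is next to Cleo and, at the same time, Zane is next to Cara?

Treat {Ana,Cleo} as one block (2 orders) and {Zane,Cara} as another (2 orders).
That leaves 4 units to arrange: 2 × 2 × 4! = 4 × 24 = 96.

96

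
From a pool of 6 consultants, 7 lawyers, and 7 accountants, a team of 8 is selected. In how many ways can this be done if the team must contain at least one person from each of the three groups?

120393

Unrestricted: C(20,8) = 125970 ways to pick any 8 of the 20.
Selections missing a whole group: no consultants → C(14,8) = 3003; no lawyers → C(13,8) = 1287; no accountants → C(13,8) = 1287.
Add back selections omitting two groups (i.e. drawn from a single group): C(6,8) + C(7,8) + C(7,8) = 0.
By inclusion–exclusion: 125970 − 5577 + 0 = 120393.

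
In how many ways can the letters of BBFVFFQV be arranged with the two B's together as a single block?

420

Treat the 2 copies of B as a single block. The multiset to arrange is then {BB, F, F, F, Q, V, V}, 7 items in all.
That gives (7)!/(3!·2!) = 420 arrangements.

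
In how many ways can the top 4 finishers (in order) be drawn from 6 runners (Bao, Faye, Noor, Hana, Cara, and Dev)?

There are 6 choices for 1st place, 5 for 2nd, and so on down to 3 for position 4.
That gives 6 × 5 × 4 × 3 = 360.

360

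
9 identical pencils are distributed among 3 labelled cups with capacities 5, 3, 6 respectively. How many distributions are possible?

18

Ignoring the caps, the number of non-negative solutions to x_1+…+x_3 = 9 is C(11,2) = 55.
Subtract solutions that violate a single cap (substitute x_i' = x_i − (cap_i+1)): x_1 ≥ 6 gives C(5,2) = 10; x_2 ≥ 4 gives C(7,2) = 21; x_3 ≥ 7 gives C(4,2) = 6. Together 37.
No two caps can be exceeded simultaneously, so the pair terms are all 0.
By inclusion–exclusion the count is 55 − 37 + 0 = 18.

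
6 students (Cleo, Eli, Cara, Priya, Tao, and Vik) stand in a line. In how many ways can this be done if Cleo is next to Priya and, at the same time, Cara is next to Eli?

96

Treat {Cleo,Priya} as one block (2 orders) and {Cara,Eli} as another (2 orders).
That leaves 4 units to arrange: 2 × 2 × 4! = 4 × 24 = 96.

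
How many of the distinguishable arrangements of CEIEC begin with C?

12

Fix C in the first position and arrange the remaining 4 letters.
Those 4 letters have E appearing twice, giving (4)!/(2!) = 12.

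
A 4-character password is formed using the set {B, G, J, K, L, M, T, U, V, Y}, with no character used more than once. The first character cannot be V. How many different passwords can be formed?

The first character has 10−1 = 9 choices (anything except V).
The remaining 3 characters are filled from the other 9 symbols without repetition: 9 × 8 × 7 = 504.
Total: 9 × 504 = 4536.

4536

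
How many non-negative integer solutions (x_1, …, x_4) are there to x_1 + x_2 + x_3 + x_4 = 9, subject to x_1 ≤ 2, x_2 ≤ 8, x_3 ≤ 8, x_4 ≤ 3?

88

By stars and bars, unrestricted non-negative solutions to x_1+…+x_4 = 9 number C(9+3,3) = 220.
Subtract solutions that violate a single cap (substitute x_i' = x_i − (cap_i+1)): x_1 ≥ 3 gives C(9,3) = 84; x_2 ≥ 9 gives C(3,3) = 1; x_3 ≥ 9 gives C(3,3) = 1; x_4 ≥ 4 gives C(8,3) = 56. Together 142.
Add back pairs where two caps are both exceeded: 0 + 0 + 10 + 0 + 0 + 0 = 10.
By inclusion–exclusion the count is 220 − 142 + 10 = 88.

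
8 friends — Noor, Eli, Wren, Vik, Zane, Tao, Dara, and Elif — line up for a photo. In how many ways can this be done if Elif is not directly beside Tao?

30240

Of the 8! = 40320 arrangements, those with Elif and Tao adjacent number 2 × 7! = 10080 (treat the pair as a block with 2 internal orders).
So 40320 − 10080 = 30240 arrangements keep them apart.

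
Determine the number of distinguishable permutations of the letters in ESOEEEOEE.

The 9 letters of ESOEEEOEE have repeats: E appearing 6 times and O appearing twice.
The number of distinct arrangements is 9!/(6!·2!) = 362880/1440 = 252.

252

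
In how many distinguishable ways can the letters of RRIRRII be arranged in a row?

RRIRRII has 7 letters with I appearing 3 times and R appearing 4 times.
So there are 7! / (4!·3!) = 35 distinguishable arrangements.

35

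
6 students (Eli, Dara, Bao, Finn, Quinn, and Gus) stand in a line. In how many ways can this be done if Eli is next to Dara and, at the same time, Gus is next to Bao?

96

Treat {Eli,Dara} as one block (2 orders) and {Gus,Bao} as another (2 orders).
That leaves 4 units to arrange: 2 × 2 × 4! = 4 × 24 = 96.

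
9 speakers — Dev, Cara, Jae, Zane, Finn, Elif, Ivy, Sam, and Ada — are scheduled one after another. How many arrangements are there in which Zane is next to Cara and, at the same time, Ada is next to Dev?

Treat {Zane,Cara} as one block (2 orders) and {Ada,Dev} as another (2 orders).
That leaves 7 units to arrange: 2 × 2 × 7! = 4 × 5040 = 20160.

20160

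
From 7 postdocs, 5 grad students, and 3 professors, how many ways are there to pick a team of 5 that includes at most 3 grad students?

2952

Split by how many grad students are chosen (0 through 3).
Sum: C(5,0)·C(10,5) + C(5,1)·C(10,4) + C(5,2)·C(10,3) + C(5,3)·C(10,2) = 252 + 1050 + 1200 + 450 = 2952.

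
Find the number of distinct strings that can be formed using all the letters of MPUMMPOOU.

Letter multiplicities in MPUMMPOOU: M×3, O×2, P×2, U×2.
So there are 9! / (3!·2!·2!·2!) = 7560 distinguishable arrangements.

7560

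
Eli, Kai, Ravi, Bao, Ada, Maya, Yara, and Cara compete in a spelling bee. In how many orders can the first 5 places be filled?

There are 8 choices for 1st place, 7 for 2nd, and so on down to 4 for position 5.
That gives 8 × 7 × 6 × 5 × 4 = 6720.

6720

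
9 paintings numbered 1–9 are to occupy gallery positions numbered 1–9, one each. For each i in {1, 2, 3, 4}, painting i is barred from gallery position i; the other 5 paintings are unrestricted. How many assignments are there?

229080

Let Aᵢ (for 1 ≤ i ≤ 4) be the placements that put painting i in its forbidden gallery position. Any j of these fix j positions, leaving (9−j)! ways to fill the rest, and there are C(4,j) ways to pick which j.
By inclusion–exclusion, the number of valid placements is Σ_{j=0}^{4} (−1)^j C(4,j)·(9−j)!.
Computing: 362880 − 161280 + 30240 − 2880 + 120 = 229080.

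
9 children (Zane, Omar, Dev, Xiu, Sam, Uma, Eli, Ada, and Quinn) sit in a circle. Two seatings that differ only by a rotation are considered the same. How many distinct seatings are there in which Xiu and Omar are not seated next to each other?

Without the restriction there are (8)! = 40320 seatings.
Seatings with Xiu beside Omar: treat them as a block with 2 internal orders, giving 2 × (7)! = 10080.
Subtracting, 40320 − 10080 = 30240.

30240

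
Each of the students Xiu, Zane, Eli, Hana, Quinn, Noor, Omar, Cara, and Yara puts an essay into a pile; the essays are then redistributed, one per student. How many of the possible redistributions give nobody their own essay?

Let Aᵢ be the assignments in which student i gets their own essay. We want the size of the complement of A₁∪…∪A_9.
By inclusion–exclusion this is Σ_{j=0}^{9} (−1)^j C(9,j)·(9−j)!.
Computing: 362880 − 362880 + 181440 − 60480 + 15120 − 3024 + 504 − 72 + 9 − 1 = 133496.

133496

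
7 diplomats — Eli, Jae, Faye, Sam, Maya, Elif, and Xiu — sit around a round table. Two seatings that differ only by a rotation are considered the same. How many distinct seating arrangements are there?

720

Seat Eli anywhere (absorbing the rotational symmetry), then permute the other 6: (6)! = 720.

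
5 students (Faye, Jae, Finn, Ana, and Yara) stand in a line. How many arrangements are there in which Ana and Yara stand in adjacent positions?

48

Place the 3 others and the Ana-Yara pair as 4 objects in a line; the pair has 2 internal arrangements.
So the count is 2·(4)! = 48.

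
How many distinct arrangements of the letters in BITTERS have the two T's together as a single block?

720

Treat the 2 copies of T as a single block. The multiset to arrange is then {TT, B, E, I, R, S}, 6 items in all.
All 6 items are distinct, so there are (6)! = 720 arrangements.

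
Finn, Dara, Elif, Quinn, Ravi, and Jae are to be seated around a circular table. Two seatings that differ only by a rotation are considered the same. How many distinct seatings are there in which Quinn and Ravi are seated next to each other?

Glue Quinn and Ravi into a block (2 internal orders). Seating 5 units around a circle gives (4)! arrangements.
So 2 × (4)! = 2 × 24 = 48.

48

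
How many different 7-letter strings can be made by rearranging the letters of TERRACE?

1260

TERRACE has 7 letters with E appearing twice and R appearing twice.
The number of distinct arrangements is 7!/(2!·2!) = 5040/4 = 1260.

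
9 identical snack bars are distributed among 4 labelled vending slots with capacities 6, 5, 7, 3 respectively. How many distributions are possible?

Ignoring the caps, the number of non-negative solutions to x_1+…+x_4 = 9 is C(12,3) = 220.
Subtract solutions that violate a single cap (substitute x_i' = x_i − (cap_i+1)): x_1 ≥ 7 gives C(5,3) = 10; x_2 ≥ 6 gives C(6,3) = 20; x_3 ≥ 8 gives C(4,3) = 4; x_4 ≥ 4 gives C(8,3) = 56. Together 90.
No two caps can be exceeded simultaneously, so the pair terms are all 0.
By inclusion–exclusion the count is 220 − 90 + 0 = 130.

130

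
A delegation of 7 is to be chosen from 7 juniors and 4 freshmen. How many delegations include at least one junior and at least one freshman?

Total 7-person selections from all 11: C(11,7) = 330.
Selections missing a whole group: no juniors → C(4,7) = 0; no freshmen → C(7,7) = 1.
Both groups omitted at once is impossible, so 330 − 1 = 329.

329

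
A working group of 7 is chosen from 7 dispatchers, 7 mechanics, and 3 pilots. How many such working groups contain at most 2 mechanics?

6882

Split by how many mechanics are chosen (0 through 2).
Sum: C(7,0)·C(10,7) + C(7,1)·C(10,6) + C(7,2)·C(10,5) = 120 + 1470 + 5292 = 6882.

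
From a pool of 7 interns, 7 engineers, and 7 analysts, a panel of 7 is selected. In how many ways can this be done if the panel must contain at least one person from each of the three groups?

With no constraint there are C(21,7) = 116280 possible selections.
Selections missing a whole group: no interns → C(14,7) = 3432; no engineers → C(14,7) = 3432; no analysts → C(14,7) = 3432.
Add back selections omitting two groups (i.e. drawn from a single group): C(7,7) + C(7,7) + C(7,7) = 3.
By inclusion–exclusion: 116280 − 10296 + 3 = 105987.

105987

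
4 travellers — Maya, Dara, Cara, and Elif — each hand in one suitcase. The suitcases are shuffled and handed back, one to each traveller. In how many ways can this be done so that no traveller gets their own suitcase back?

Count assignments avoiding every fixed point. For any j of the 4 travellers fixed to their own suitcase, the other 4−j can be arranged in (4−j)! ways.
By inclusion–exclusion this is Σ_{j=0}^{4} (−1)^j C(4,j)·(4−j)!.
Computing: 24 − 24 + 12 − 4 + 1 = 9.

9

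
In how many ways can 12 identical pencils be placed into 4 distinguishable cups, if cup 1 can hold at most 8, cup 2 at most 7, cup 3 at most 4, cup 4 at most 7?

Without the upper bounds there are C(15,3) = 455 ways to split 12 among 4 cups.
Subtract solutions that violate a single cap (substitute x_i' = x_i − (cap_i+1)): x_1 ≥ 9 gives C(6,3) = 20; x_2 ≥ 8 gives C(7,3) = 35; x_3 ≥ 5 gives C(10,3) = 120; x_4 ≥ 8 gives C(7,3) = 35. Together 210.
No two caps can be exceeded simultaneously, so the pair terms are all 0.
By inclusion–exclusion the count is 455 − 210 + 0 = 245.

245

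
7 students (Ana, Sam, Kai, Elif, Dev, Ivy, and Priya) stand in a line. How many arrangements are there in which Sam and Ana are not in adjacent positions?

There are 7! = 5040 arrangements in all. If Sam and Ana are adjacent, merging them into one block gives 2·(6)! = 1440 arrangements.
Complementary counting: 5040 − 1440 = 3600.

3600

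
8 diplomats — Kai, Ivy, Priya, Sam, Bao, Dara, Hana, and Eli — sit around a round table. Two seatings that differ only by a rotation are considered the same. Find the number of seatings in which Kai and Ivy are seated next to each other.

Treat {Kai, Ivy} as one unit (2 internal orders) and seat the resulting 7 units around the table: (6)! circular arrangements.
So 2 × (6)! = 2 × 720 = 1440.

1440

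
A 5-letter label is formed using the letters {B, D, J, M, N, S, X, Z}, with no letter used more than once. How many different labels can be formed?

This is a permutation of 5 out of 8: P(8,5) = 8!/3!.
That product is 8 × 7 × 6 × 5 × 4 = 6720.

6720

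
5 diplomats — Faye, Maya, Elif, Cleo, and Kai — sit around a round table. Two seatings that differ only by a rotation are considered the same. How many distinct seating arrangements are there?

24

Around a circle, 5 distinct people have 5!/5 = (4)! = 24 rotationally distinct seatings.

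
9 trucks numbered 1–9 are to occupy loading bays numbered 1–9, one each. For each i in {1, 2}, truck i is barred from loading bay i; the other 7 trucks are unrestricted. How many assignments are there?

287280

Let Aᵢ (for i ∈ {1, 2}) be the placements that put truck i in its forbidden loading bay. Any j of these fix j positions, leaving (9−j)! ways to fill the rest, and there are C(2,j) ways to pick which j.
By inclusion–exclusion, the number of valid placements is Σ_{j=0}^{2} (−1)^j C(2,j)·(9−j)!.
Computing: 362880 − 80640 + 5040 = 287280.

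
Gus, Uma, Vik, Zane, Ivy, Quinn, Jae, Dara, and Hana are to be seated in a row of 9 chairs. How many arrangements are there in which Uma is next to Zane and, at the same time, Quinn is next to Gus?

20160

Treat {Uma,Zane} as one block (2 orders) and {Quinn,Gus} as another (2 orders).
That leaves 7 units to arrange: 2 × 2 × 7! = 4 × 5040 = 20160.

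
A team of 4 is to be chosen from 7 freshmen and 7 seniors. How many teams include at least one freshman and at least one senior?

Unrestricted: C(14,4) = 1001 ways to pick any 4 of the 14.
Subtract selections that omit an entire group: no freshmen → C(7,4) = 35; no seniors → C(7,4) = 35.
Both groups omitted at once is impossible, so 1001 − 70 = 931.

931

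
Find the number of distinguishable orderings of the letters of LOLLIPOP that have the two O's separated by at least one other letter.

Total arrangements of LOLLIPOP: 8!/(3!·2!·2!) = 1680.
Arrangements with the O's together: treat OO as one letter, giving (7)!/(3!·2!) = 420.
Hence 1680 − 420 = 1260.

1260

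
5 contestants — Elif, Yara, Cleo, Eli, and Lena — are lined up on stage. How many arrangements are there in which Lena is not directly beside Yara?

72

Of the 5! = 120 arrangements, those with Lena and Yara adjacent number 2 × 4! = 48 (treat the pair as a block with 2 internal orders).
So 120 − 48 = 72 arrangements keep them apart.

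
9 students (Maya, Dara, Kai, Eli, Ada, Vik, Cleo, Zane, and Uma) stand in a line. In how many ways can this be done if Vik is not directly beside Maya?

282240

Of the 9! = 362880 arrangements, those with Vik and Maya adjacent number 2 × 8! = 80640 (treat the pair as a block with 2 internal orders).
So 362880 − 80640 = 282240 arrangements keep them apart.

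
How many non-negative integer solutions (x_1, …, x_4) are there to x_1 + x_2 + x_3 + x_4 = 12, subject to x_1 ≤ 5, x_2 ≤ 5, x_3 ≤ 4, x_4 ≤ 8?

156

Ignoring the caps, the number of non-negative solutions to x_1+…+x_4 = 12 is C(15,3) = 455.
Subtract solutions that violate a single cap (substitute x_i' = x_i − (cap_i+1)): x_1 ≥ 6 gives C(9,3) = 84; x_2 ≥ 6 gives C(9,3) = 84; x_3 ≥ 5 gives C(10,3) = 120; x_4 ≥ 9 gives C(6,3) = 20. Together 308.
Add back pairs where two caps are both exceeded: 1 + 4 + 0 + 4 + 0 + 0 = 9.
By inclusion–exclusion the count is 455 − 308 + 9 = 156.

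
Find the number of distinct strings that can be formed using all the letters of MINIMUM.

Letter multiplicities in MINIMUM: I×2, M×3, N×1, U×1.
Dividing 7! = 5040 by 3!·2! = 12 for the repeated letters gives 420.

420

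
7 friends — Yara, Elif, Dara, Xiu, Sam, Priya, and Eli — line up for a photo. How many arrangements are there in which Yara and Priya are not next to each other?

3600

Of the 7! = 5040 arrangements, those with Yara and Priya adjacent number 2 × 6! = 1440 (treat the pair as a block with 2 internal orders).
So 5040 − 1440 = 3600 arrangements keep them apart.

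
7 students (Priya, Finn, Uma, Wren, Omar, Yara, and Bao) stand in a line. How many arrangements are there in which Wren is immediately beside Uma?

1440

Treat {Wren, Uma} as a single unit. There are 6 units to order, and the pair itself can be ordered 2 ways.
That gives 2 × 6! = 2 × 720 = 1440.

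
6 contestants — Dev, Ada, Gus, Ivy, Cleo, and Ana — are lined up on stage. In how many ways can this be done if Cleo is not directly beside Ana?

There are 6! = 720 arrangements in all. If Cleo and Ana are adjacent, merging them into one block gives 2·(5)! = 240 arrangements.
So 720 − 240 = 480 arrangements keep them apart.

480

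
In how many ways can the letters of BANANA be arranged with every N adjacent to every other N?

20

Treat the 2 copies of N as a single block. The multiset to arrange is then {NN, A, A, A, B}, 5 items in all.
That gives (5)!/(3!) = 20 arrangements.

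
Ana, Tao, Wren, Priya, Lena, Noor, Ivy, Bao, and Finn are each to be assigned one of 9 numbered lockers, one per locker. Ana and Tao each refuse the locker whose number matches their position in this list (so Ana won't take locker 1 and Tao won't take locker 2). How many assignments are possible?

287280

Let Aᵢ (for i ∈ {1, 2}) be the placements that put person i in their forbidden locker. Any j of these fix j positions, leaving (9−j)! ways to fill the rest, and there are C(2,j) ways to pick which j.
By inclusion–exclusion, the number of valid placements is Σ_{j=0}^{2} (−1)^j C(2,j)·(9−j)!.
Computing: 362880 − 80640 + 5040 = 287280.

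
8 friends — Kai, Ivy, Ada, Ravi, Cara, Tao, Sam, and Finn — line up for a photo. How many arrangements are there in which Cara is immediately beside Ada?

Treat {Cara, Ada} as a single unit. There are 7 units to order, and the pair itself can be ordered 2 ways.
That gives 2 × 7! = 2 × 5040 = 10080.

10080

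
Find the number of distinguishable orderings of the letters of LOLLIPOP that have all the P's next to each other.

420

Treat the 2 copies of P as a single block. The multiset to arrange is then {PP, I, L, L, L, O, O}, 7 items in all.
That gives (7)!/(3!·2!) = 420 arrangements.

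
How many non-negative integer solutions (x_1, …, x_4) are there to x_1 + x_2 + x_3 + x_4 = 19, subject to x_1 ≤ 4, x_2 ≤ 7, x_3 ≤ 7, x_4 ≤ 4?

By stars and bars, unrestricted non-negative solutions to x_1+…+x_4 = 19 number C(19+3,3) = 1540.
Subtract solutions that violate a single cap (substitute x_i' = x_i − (cap_i+1)): x_1 ≥ 5 gives C(17,3) = 680; x_2 ≥ 8 gives C(14,3) = 364; x_3 ≥ 8 gives C(14,3) = 364; x_4 ≥ 5 gives C(17,3) = 680. Together 2088.
Add back pairs where two caps are both exceeded: 84 + 84 + 220 + 20 + 84 + 84 = 576.
Subtract triples: 0 + 4 + 4 + 0 = 8.
By inclusion–exclusion the count is 1540 − 2088 + 576 − 8 = 20.

20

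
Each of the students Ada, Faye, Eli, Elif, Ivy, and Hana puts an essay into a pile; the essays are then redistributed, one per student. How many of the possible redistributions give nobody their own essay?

This is the derangement count D_6: permutations of 6 items with no fixed point.
By inclusion–exclusion this is Σ_{j=0}^{6} (−1)^j C(6,j)·(6−j)!.
Computing: 720 − 720 + 360 − 120 + 30 − 6 + 1 = 265.

265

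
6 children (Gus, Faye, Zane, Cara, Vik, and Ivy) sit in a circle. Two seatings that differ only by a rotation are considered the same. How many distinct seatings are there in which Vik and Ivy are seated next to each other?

Glue Vik and Ivy into a block (2 internal orders). Seating 5 units around a circle gives (4)! arrangements.
So 2 × (4)! = 2 × 24 = 48.

48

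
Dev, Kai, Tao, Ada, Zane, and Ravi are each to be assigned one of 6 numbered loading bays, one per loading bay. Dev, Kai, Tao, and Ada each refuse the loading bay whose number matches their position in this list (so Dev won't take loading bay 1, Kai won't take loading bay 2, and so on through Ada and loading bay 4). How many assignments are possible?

362

Let Aᵢ (for 1 ≤ i ≤ 4) be the placements that put person i in their forbidden loading bay. Any j of these fix j positions, leaving (6−j)! ways to fill the rest, and there are C(4,j) ways to pick which j.
By inclusion–exclusion, the number of valid placements is Σ_{j=0}^{4} (−1)^j C(4,j)·(6−j)!.
Computing: 720 − 480 + 144 − 24 + 2 = 362.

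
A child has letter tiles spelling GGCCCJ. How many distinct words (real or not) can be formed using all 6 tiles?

60

The 6 letters of GGCCCJ have repeats: C appearing 3 times and G appearing twice.
So there are 6! / (3!·2!) = 60 distinguishable arrangements.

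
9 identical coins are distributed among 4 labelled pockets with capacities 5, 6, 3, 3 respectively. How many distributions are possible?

By stars and bars, unrestricted non-negative solutions to x_1+…+x_4 = 9 number C(9+3,3) = 220.
Subtract solutions that violate a single cap (substitute x_i' = x_i − (cap_i+1)): x_1 ≥ 6 gives C(6,3) = 20; x_2 ≥ 7 gives C(5,3) = 10; x_3 ≥ 4 gives C(8,3) = 56; x_4 ≥ 4 gives C(8,3) = 56. Together 142.
Add back pairs where two caps are both exceeded: 0 + 0 + 0 + 0 + 0 + 4 = 4.
By inclusion–exclusion the count is 220 − 142 + 4 = 82.

82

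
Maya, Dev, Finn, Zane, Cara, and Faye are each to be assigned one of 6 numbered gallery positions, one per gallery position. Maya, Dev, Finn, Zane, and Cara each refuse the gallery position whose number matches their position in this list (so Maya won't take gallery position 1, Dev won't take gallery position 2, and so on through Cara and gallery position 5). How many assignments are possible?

309

Let Aᵢ (for 1 ≤ i ≤ 5) be the placements that put person i in their forbidden gallery position. Any j of these fix j positions, leaving (6−j)! ways to fill the rest, and there are C(5,j) ways to pick which j.
By inclusion–exclusion, the number of valid placements is Σ_{j=0}^{5} (−1)^j C(5,j)·(6−j)!.
Computing: 720 − 600 + 240 − 60 + 10 − 1 = 309.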